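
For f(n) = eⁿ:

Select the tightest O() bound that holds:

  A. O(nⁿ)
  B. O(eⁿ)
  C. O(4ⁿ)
B

f(n) = eⁿ is O(eⁿ).
All listed options are valid Big-O bounds (upper bounds),
but O(eⁿ) is the tightest (smallest valid bound).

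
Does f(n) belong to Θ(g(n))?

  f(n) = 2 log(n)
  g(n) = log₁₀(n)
True

f(n) = 2 log(n) and g(n) = log₁₀(n) are both O(log n).
Since they have the same asymptotic growth rate, f(n) = Θ(g(n)) is true.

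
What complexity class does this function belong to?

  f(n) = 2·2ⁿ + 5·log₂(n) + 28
O(2ⁿ)

The dominant term in 2·2ⁿ + 5·log₂(n) + 28 is 2·2ⁿ, which is Θ(2ⁿ).
Lower-order terms (5·log₂(n), 28) are asymptotically negligible.
Constants are absorbed, so the tightest bound is O(2ⁿ).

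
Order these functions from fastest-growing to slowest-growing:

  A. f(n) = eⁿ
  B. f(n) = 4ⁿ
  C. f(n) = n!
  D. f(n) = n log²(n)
C > B > A > D

Comparing growth rates:
C = n! is O(n!)
B = 4ⁿ is O(4ⁿ)
A = eⁿ is O(eⁿ)
D = n log²(n) is O(n log² n)

Therefore, the order from fastest to slowest is: C > B > A > D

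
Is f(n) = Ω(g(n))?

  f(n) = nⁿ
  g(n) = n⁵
True

f(n) = nⁿ is O(nⁿ), and g(n) = n⁵ is O(n⁵).
Since O(nⁿ) grows at least as fast as O(n⁵), f(n) = Ω(g(n)) is true.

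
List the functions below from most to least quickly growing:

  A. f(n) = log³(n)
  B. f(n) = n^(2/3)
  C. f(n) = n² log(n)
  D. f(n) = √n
C > B > D > A

Comparing growth rates:
C = n² log(n) is O(n² log n)
B = n^(2/3) is O(n^(2/3))
D = √n is O(√n)
A = log³(n) is O(log³ n)

Therefore, the order from fastest to slowest is: C > B > D > A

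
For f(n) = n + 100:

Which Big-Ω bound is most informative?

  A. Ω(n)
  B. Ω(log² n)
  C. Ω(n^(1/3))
A

f(n) = n + 100 is Ω(n).
All listed options are valid Big-Ω bounds (lower bounds),
but Ω(n) is the tightest (largest valid bound).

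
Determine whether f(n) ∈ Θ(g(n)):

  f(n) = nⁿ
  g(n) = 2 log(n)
False

f(n) = nⁿ is O(nⁿ), and g(n) = 2 log(n) is O(log n).
Since they have different growth rates, f(n) = Θ(g(n)) is false.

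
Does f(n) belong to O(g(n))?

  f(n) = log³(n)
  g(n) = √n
True

f(n) = log³(n) is O(log³ n), and g(n) = √n is O(√n).
Since O(log³ n) ⊆ O(√n) (f grows no faster than g), f(n) = O(g(n)) is true.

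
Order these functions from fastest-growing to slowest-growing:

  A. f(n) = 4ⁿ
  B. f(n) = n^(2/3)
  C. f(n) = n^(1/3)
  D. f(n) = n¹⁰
A > D > B > C

Comparing growth rates:
A = 4ⁿ is O(4ⁿ)
D = n¹⁰ is O(n¹⁰)
B = n^(2/3) is O(n^(2/3))
C = n^(1/3) is O(n^(1/3))

Therefore, the order from fastest to slowest is: A > D > B > C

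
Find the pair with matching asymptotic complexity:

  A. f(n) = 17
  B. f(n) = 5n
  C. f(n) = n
B and C

Examining each function:
  A. 17 is O(1)
  B. 5n is O(n)
  C. n is O(n)

Functions B and C both have the same complexity class.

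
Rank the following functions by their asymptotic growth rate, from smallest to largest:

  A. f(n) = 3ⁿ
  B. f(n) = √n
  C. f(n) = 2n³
B < C < A

Comparing growth rates:
B = √n is O(√n)
C = 2n³ is O(n³)
A = 3ⁿ is O(3ⁿ)

Therefore, the order from slowest to fastest is: B < C < A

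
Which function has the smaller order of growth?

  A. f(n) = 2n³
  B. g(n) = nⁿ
A

f(n) = 2n³ is O(n³), while g(n) = nⁿ is O(nⁿ).
Since O(n³) grows slower than O(nⁿ), f(n) is dominated.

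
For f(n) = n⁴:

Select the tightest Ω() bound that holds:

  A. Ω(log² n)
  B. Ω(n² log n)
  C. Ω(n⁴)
C

f(n) = n⁴ is Ω(n⁴).
All listed options are valid Big-Ω bounds (lower bounds),
but Ω(n⁴) is the tightest (largest valid bound).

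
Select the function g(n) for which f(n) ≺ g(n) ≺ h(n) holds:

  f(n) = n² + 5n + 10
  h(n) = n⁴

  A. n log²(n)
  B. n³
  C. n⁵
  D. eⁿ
B

We need g(n) with n² + 5n + 10 = o(g(n)) and g(n) = o(n⁴), i.e. O(n²) ≺ g ≺ O(n⁴).
Check each option:
  A. n log²(n) — O(n log² n) does not grow strictly faster than f(n)
  B. n³ — O(n³) is strictly between O(n²) and O(n⁴) ✓
  C. n⁵ — O(n⁵) does not grow strictly slower than h(n)
  D. eⁿ — O(eⁿ) does not grow strictly slower than h(n)

Only option B (n³) lies strictly between.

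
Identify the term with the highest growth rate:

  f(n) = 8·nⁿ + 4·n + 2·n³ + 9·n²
8·nⁿ

Looking at each term:
  - 8·nⁿ is O(nⁿ)
  - 4·n is O(n)
  - 2·n³ is O(n³)
  - 9·n² is O(n²)

The term 8·nⁿ (O(nⁿ)) grows fastest and dominates all others.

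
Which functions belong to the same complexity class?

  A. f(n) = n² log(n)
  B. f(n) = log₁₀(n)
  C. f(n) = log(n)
B and C

Examining each function:
  A. n² log(n) is O(n² log n)
  B. log₁₀(n) is O(log n)
  C. log(n) is O(log n)

Functions B and C both have the same complexity class.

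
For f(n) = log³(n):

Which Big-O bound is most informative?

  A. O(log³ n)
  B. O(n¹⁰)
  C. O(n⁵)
A

f(n) = log³(n) is O(log³ n).
All listed options are valid Big-O bounds (upper bounds),
but O(log³ n) is the tightest (smallest valid bound).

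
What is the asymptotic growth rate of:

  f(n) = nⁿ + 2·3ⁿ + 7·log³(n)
Θ(nⁿ)

Order the terms by growth rate: 7·log³(n) ≺ 2·3ⁿ ≺ nⁿ.
The fastest-growing term nⁿ dominates as n → ∞; dropping its constant factor gives Θ(nⁿ).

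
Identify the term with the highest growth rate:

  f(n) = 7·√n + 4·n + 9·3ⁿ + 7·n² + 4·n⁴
9·3ⁿ

Looking at each term:
  - 7·√n is O(√n)
  - 4·n is O(n)
  - 9·3ⁿ is O(3ⁿ)
  - 7·n² is O(n²)
  - 4·n⁴ is O(n⁴)

The term 9·3ⁿ (O(3ⁿ)) grows fastest and dominates all others.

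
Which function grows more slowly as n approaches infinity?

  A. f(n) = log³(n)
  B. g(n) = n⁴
A

f(n) = log³(n) is O(log³ n), while g(n) = n⁴ is O(n⁴).
Since O(log³ n) grows slower than O(n⁴), f(n) is dominated.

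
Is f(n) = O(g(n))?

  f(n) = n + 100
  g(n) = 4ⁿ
True

f(n) = n + 100 is O(n), and g(n) = 4ⁿ is O(4ⁿ).
Since O(n) ⊆ O(4ⁿ) (f grows no faster than g), f(n) = O(g(n)) is true.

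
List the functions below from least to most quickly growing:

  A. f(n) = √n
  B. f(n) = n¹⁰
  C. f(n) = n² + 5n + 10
A < C < B

Comparing growth rates:
A = √n is O(√n)
C = n² + 5n + 10 is O(n²)
B = n¹⁰ is O(n¹⁰)

Therefore, the order from slowest to fastest is: A < C < B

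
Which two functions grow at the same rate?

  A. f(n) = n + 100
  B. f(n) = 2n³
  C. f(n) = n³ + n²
B and C

Examining each function:
  A. n + 100 is O(n)
  B. 2n³ is O(n³)
  C. n³ + n² is O(n³)

Functions B and C both have the same complexity class.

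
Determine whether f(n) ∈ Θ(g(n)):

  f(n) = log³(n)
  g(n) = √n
False

f(n) = log³(n) is O(log³ n), and g(n) = √n is O(√n).
Since they have different growth rates, f(n) = Θ(g(n)) is false.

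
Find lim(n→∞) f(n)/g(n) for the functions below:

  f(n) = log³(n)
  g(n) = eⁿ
0

Since log³(n) (O(log³ n)) grows slower than eⁿ (O(eⁿ)),
the ratio f(n)/g(n) → 0 as n → ∞.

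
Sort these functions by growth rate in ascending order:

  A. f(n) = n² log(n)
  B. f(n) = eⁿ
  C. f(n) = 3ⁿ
A < B < C

Comparing growth rates:
A = n² log(n) is O(n² log n)
B = eⁿ is O(eⁿ)
C = 3ⁿ is O(3ⁿ)

Therefore, the order from slowest to fastest is: A < B < C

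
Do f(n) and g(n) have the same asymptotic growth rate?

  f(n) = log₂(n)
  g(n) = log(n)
True

f(n) = log₂(n) and g(n) = log(n) are both O(log n).
Since they have the same asymptotic growth rate, f(n) = Θ(g(n)) is true.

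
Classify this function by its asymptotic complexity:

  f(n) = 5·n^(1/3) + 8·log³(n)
O(n^(1/3))

The dominant term in 5·n^(1/3) + 8·log³(n) is 5·n^(1/3), which is Θ(n^(1/3)).
Lower-order terms (8·log³(n)) are asymptotically negligible.
Constants are absorbed, so the tightest bound is O(n^(1/3)).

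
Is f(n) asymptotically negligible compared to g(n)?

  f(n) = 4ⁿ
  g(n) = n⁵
False

f(n) = 4ⁿ is O(4ⁿ), and g(n) = n⁵ is O(n⁵).
Since O(4ⁿ) grows faster than or equal to O(n⁵), f(n) = o(g(n)) is false.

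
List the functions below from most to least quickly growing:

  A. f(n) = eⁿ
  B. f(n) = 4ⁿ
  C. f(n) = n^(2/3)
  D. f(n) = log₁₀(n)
B > A > C > D

Comparing growth rates:
B = 4ⁿ is O(4ⁿ)
A = eⁿ is O(eⁿ)
C = n^(2/3) is O(n^(2/3))
D = log₁₀(n) is O(log n)

Therefore, the order from fastest to slowest is: B > A > C > D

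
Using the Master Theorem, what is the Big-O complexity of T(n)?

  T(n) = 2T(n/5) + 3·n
Θ(n)

Master Theorem: a = 2, b = 5, f(n) = 3·n.
Compute the critical exponent d = log₅(2) = 0.431.
Compare f(n) = Θ(n) against n^d:
  k = 1 > d = 0.431, so f(n) = Ω(n^(d+ε)) — Case 3.
  Regularity: a·(n/b)^1/n^1 = a/b^1 = 2/5 < 1 ✓.
  The top-level work dominates: T(n) = Θ(f(n)) = Θ(n).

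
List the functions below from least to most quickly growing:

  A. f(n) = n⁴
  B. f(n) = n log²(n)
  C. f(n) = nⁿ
B < A < C

Comparing growth rates:
B = n log²(n) is O(n log² n)
A = n⁴ is O(n⁴)
C = nⁿ is O(nⁿ)

Therefore, the order from slowest to fastest is: B < A < C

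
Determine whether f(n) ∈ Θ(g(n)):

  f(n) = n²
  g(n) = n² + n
True

f(n) = n² and g(n) = n² + n are both O(n²).
Since they have the same asymptotic growth rate, f(n) = Θ(g(n)) is true.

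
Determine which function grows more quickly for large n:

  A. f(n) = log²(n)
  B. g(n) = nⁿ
B

f(n) = log²(n) is O(log² n), while g(n) = nⁿ is O(nⁿ).
Since O(nⁿ) grows faster than O(log² n), g(n) dominates.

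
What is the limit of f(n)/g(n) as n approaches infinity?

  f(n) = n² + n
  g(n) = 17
∞

Since n² + n (O(n²)) grows faster than 17 (O(1)),
the ratio f(n)/g(n) → ∞ as n → ∞.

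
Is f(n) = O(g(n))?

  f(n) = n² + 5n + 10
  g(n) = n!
True

f(n) = n² + 5n + 10 is O(n²), and g(n) = n! is O(n!).
Since O(n²) ⊆ O(n!) (f grows no faster than g), f(n) = O(g(n)) is true.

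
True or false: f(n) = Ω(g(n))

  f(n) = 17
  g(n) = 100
True

f(n) = 17 and g(n) = 100 are both O(1).
Big-Ω permits equal growth rates (f ≥ c·g for some c > 0), so f(n) = Ω(g(n)) is true.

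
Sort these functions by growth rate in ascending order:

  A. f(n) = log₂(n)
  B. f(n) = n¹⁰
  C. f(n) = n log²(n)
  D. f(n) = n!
A < C < B < D

Comparing growth rates:
A = log₂(n) is O(log n)
C = n log²(n) is O(n log² n)
B = n¹⁰ is O(n¹⁰)
D = n! is O(n!)

Therefore, the order from slowest to fastest is: A < C < B < D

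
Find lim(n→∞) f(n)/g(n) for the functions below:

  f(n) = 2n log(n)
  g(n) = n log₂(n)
log(4)

Since 2n log(n) and n log₂(n) have the same growth rate (O(n log n)),
the ratio converges to a constant: log(4).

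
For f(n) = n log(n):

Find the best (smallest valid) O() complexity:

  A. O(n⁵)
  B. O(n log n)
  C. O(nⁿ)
B

f(n) = n log(n) is O(n log n).
All listed options are valid Big-O bounds (upper bounds),
but O(n log n) is the tightest (smallest valid bound).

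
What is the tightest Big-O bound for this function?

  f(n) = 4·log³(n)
O(log³ n)

The dominant term in 4·log³(n) is 4·log³(n), which is Θ(log³ n).
Constants are absorbed, so the tightest bound is O(log³ n).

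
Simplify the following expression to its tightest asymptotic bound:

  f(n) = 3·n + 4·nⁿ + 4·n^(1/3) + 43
Θ(nⁿ)

Order the terms by growth rate: 43 ≺ 4·n^(1/3) ≺ 3·n ≺ 4·nⁿ.
The fastest-growing term 4·nⁿ dominates as n → ∞; dropping its constant factor gives Θ(nⁿ).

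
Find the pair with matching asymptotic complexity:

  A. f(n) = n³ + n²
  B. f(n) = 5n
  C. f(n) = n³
A and C

Examining each function:
  A. n³ + n² is O(n³)
  B. 5n is O(n)
  C. n³ is O(n³)

Functions A and C both have the same complexity class.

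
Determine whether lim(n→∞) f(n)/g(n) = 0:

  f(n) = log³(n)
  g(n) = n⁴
True

f(n) = log³(n) is O(log³ n), and g(n) = n⁴ is O(n⁴).
Since O(log³ n) grows strictly slower than O(n⁴), f(n) = o(g(n)) is true.
This means lim(n→∞) f(n)/g(n) = 0.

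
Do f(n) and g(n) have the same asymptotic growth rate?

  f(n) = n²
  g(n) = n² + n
True

f(n) = n² and g(n) = n² + n are both O(n²).
Since they have the same asymptotic growth rate, f(n) = Θ(g(n)) is true.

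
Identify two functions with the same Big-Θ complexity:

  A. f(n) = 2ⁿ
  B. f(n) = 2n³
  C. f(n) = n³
B and C

Examining each function:
  A. 2ⁿ is O(2ⁿ)
  B. 2n³ is O(n³)
  C. n³ is O(n³)

Functions B and C both have the same complexity class.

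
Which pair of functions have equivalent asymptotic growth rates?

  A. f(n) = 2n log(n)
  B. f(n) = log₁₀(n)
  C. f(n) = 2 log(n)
B and C

Examining each function:
  A. 2n log(n) is O(n log n)
  B. log₁₀(n) is O(log n)
  C. 2 log(n) is O(log n)

Functions B and C both have the same complexity class.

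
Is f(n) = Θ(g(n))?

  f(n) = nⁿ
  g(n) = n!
False

f(n) = nⁿ is O(nⁿ), and g(n) = n! is O(n!).
Since they have different growth rates, f(n) = Θ(g(n)) is false.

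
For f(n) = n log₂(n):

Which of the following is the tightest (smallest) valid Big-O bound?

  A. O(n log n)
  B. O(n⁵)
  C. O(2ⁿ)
A

f(n) = n log₂(n) is O(n log n).
All listed options are valid Big-O bounds (upper bounds),
but O(n log n) is the tightest (smallest valid bound).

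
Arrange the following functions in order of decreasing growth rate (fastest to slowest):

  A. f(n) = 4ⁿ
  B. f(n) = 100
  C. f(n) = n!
C > A > B

Comparing growth rates:
C = n! is O(n!)
A = 4ⁿ is O(4ⁿ)
B = 100 is O(1)

Therefore, the order from fastest to slowest is: C > A > B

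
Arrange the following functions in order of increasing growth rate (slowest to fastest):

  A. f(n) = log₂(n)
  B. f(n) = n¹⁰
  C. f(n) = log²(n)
A < C < B

Comparing growth rates:
A = log₂(n) is O(log n)
C = log²(n) is O(log² n)
B = n¹⁰ is O(n¹⁰)

Therefore, the order from slowest to fastest is: A < C < B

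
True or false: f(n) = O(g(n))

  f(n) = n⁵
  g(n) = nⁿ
True

f(n) = n⁵ is O(n⁵), and g(n) = nⁿ is O(nⁿ).
Since O(n⁵) ⊆ O(nⁿ) (f grows no faster than g), f(n) = O(g(n)) is true.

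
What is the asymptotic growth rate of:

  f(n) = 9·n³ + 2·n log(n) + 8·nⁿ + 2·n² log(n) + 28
Θ(nⁿ)

Order the terms by growth rate: 28 ≺ 2·n log(n) ≺ 2·n² log(n) ≺ 9·n³ ≺ 8·nⁿ.
The fastest-growing term 8·nⁿ dominates as n → ∞; dropping its constant factor gives Θ(nⁿ).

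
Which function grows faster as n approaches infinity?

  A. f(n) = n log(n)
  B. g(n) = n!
B

f(n) = n log(n) is O(n log n), while g(n) = n! is O(n!).
Since O(n!) grows faster than O(n log n), g(n) dominates.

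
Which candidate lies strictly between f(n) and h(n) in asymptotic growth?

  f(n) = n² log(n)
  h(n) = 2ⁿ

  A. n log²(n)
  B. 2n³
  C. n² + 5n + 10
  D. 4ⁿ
B

We need g(n) with n² log(n) = o(g(n)) and g(n) = o(2ⁿ), i.e. O(n² log n) ≺ g ≺ O(2ⁿ).
Check each option:
  A. n log²(n) — O(n log² n) does not grow strictly faster than f(n)
  B. 2n³ — O(n³) is strictly between O(n² log n) and O(2ⁿ) ✓
  C. n² + 5n + 10 — O(n²) does not grow strictly faster than f(n)
  D. 4ⁿ — O(4ⁿ) does not grow strictly slower than h(n)

Only option B (2n³) lies strictly between.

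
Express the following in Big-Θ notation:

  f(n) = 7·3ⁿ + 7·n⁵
Θ(3ⁿ)

Order the terms by growth rate: 7·n⁵ ≺ 7·3ⁿ.
The fastest-growing term 7·3ⁿ dominates as n → ∞; dropping its constant factor gives Θ(3ⁿ).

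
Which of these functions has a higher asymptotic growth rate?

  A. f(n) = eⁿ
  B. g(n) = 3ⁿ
B

f(n) = eⁿ is O(eⁿ), while g(n) = 3ⁿ is O(3ⁿ).
Since O(3ⁿ) grows faster than O(eⁿ), g(n) dominates.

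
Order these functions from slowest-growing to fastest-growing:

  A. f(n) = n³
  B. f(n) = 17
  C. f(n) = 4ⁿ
B < A < C

Comparing growth rates:
B = 17 is O(1)
A = n³ is O(n³)
C = 4ⁿ is O(4ⁿ)

Therefore, the order from slowest to fastest is: B < A < C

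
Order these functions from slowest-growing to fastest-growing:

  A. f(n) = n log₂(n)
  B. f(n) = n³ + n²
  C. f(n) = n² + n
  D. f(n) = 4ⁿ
A < C < B < D

Comparing growth rates:
A = n log₂(n) is O(n log n)
C = n² + n is O(n²)
B = n³ + n² is O(n³)
D = 4ⁿ is O(4ⁿ)

Therefore, the order from slowest to fastest is: A < C < B < D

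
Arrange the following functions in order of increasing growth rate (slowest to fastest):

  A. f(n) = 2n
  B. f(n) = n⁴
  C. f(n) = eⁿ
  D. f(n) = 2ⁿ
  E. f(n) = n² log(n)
A < E < B < D < C

Comparing growth rates:
A = 2n is O(n)
E = n² log(n) is O(n² log n)
B = n⁴ is O(n⁴)
D = 2ⁿ is O(2ⁿ)
C = eⁿ is O(eⁿ)

Therefore, the order from slowest to fastest is: A < E < B < D < C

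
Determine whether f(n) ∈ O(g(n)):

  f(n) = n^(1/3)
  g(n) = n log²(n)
True

f(n) = n^(1/3) is O(n^(1/3)), and g(n) = n log²(n) is O(n log² n).
Since O(n^(1/3)) ⊆ O(n log² n) (f grows no faster than g), f(n) = O(g(n)) is true.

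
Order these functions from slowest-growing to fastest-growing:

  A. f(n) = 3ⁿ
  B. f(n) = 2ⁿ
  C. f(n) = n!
B < A < C

Comparing growth rates:
B = 2ⁿ is O(2ⁿ)
A = 3ⁿ is O(3ⁿ)
C = n! is O(n!)

Therefore, the order from slowest to fastest is: B < A < C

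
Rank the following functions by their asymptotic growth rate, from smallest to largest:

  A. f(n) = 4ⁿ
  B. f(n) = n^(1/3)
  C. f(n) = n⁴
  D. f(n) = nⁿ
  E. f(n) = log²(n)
E < B < C < A < D

Comparing growth rates:
E = log²(n) is O(log² n)
B = n^(1/3) is O(n^(1/3))
C = n⁴ is O(n⁴)
A = 4ⁿ is O(4ⁿ)
D = nⁿ is O(nⁿ)

Therefore, the order from slowest to fastest is: E < B < C < A < D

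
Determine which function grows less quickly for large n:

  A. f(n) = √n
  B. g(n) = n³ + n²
A

f(n) = √n is O(√n), while g(n) = n³ + n² is O(n³).
Since O(√n) grows slower than O(n³), f(n) is dominated.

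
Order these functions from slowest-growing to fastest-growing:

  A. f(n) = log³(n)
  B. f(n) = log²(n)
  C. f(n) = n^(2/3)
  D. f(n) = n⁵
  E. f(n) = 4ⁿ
B < A < C < D < E

Comparing growth rates:
B = log²(n) is O(log² n)
A = log³(n) is O(log³ n)
C = n^(2/3) is O(n^(2/3))
D = n⁵ is O(n⁵)
E = 4ⁿ is O(4ⁿ)

Therefore, the order from slowest to fastest is: B < A < C < D < E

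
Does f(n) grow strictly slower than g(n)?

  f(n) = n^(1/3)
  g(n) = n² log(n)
True

f(n) = n^(1/3) is O(n^(1/3)), and g(n) = n² log(n) is O(n² log n).
Since O(n^(1/3)) grows strictly slower than O(n² log n), f(n) = o(g(n)) is true.
This means lim(n→∞) f(n)/g(n) = 0.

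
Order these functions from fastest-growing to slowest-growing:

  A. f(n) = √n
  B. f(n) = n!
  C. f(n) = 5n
B > C > A

Comparing growth rates:
B = n! is O(n!)
C = 5n is O(n)
A = √n is O(√n)

Therefore, the order from fastest to slowest is: B > C > A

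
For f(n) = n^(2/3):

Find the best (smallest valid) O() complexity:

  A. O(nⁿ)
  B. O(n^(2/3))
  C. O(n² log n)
B

f(n) = n^(2/3) is O(n^(2/3)).
All listed options are valid Big-O bounds (upper bounds),
but O(n^(2/3)) is the tightest (smallest valid bound).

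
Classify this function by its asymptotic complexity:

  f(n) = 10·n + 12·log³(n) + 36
O(n)

The dominant term in 10·n + 12·log³(n) + 36 is 10·n, which is Θ(n).
Lower-order terms (12·log³(n), 36) are asymptotically negligible.
Constants are absorbed, so the tightest bound is O(n).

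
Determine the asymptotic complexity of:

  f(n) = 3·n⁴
O(n⁴)

The dominant term in 3·n⁴ is 3·n⁴, which is Θ(n⁴).
Constants are absorbed, so the tightest bound is O(n⁴).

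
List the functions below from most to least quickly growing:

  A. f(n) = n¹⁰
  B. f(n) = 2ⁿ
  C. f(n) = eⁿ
C > B > A

Comparing growth rates:
C = eⁿ is O(eⁿ)
B = 2ⁿ is O(2ⁿ)
A = n¹⁰ is O(n¹⁰)

Therefore, the order from fastest to slowest is: C > B > A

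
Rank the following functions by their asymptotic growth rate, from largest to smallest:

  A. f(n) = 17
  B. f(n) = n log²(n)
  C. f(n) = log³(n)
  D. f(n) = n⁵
D > B > C > A

Comparing growth rates:
D = n⁵ is O(n⁵)
B = n log²(n) is O(n log² n)
C = log³(n) is O(log³ n)
A = 17 is O(1)

Therefore, the order from fastest to slowest is: D > B > C > A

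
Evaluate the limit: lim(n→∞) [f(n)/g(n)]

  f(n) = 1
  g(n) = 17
1/17

Since 1 and 17 have the same growth rate (O(1)),
the ratio converges to a constant: 1/17.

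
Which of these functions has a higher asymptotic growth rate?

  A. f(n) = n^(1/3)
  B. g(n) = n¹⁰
B

f(n) = n^(1/3) is O(n^(1/3)), while g(n) = n¹⁰ is O(n¹⁰).
Since O(n¹⁰) grows faster than O(n^(1/3)), g(n) dominates.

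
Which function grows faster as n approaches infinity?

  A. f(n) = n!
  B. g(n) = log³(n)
A

f(n) = n! is O(n!), while g(n) = log³(n) is O(log³ n).
Since O(n!) grows faster than O(log³ n), f(n) dominates.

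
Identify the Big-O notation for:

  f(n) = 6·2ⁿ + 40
O(2ⁿ)

The dominant term in 6·2ⁿ + 40 is 6·2ⁿ, which is Θ(2ⁿ).
Lower-order terms (40) are asymptotically negligible.
Constants are absorbed, so the tightest bound is O(2ⁿ).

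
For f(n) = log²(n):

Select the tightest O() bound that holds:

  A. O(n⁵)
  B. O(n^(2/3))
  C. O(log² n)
C

f(n) = log²(n) is O(log² n).
All listed options are valid Big-O bounds (upper bounds),
but O(log² n) is the tightest (smallest valid bound).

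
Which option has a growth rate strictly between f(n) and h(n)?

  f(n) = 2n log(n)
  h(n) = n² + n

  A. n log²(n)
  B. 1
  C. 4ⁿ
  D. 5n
A

We need g(n) with 2n log(n) = o(g(n)) and g(n) = o(n² + n), i.e. O(n log n) ≺ g ≺ O(n²).
Check each option:
  A. n log²(n) — O(n log² n) is strictly between O(n log n) and O(n²) ✓
  B. 1 — O(1) does not grow strictly faster than f(n)
  C. 4ⁿ — O(4ⁿ) does not grow strictly slower than h(n)
  D. 5n — O(n) does not grow strictly faster than f(n)

Only option A (n log²(n)) lies strictly between.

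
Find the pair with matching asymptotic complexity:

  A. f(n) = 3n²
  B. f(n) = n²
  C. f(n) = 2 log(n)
A and B

Examining each function:
  A. 3n² is O(n²)
  B. n² is O(n²)
  C. 2 log(n) is O(log n)

Functions A and B both have the same complexity class.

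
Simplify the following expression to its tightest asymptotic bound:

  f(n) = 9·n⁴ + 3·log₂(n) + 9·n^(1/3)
Θ(n⁴)

Order the terms by growth rate: 3·log₂(n) ≺ 9·n^(1/3) ≺ 9·n⁴.
The fastest-growing term 9·n⁴ dominates as n → ∞; dropping its constant factor gives Θ(n⁴).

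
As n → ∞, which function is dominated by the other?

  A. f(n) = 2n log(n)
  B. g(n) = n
B

f(n) = 2n log(n) is O(n log n), while g(n) = n is O(n).
Since O(n) grows slower than O(n log n), g(n) is dominated.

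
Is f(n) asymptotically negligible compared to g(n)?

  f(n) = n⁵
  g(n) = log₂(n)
False

f(n) = n⁵ is O(n⁵), and g(n) = log₂(n) is O(log n).
Since O(n⁵) grows faster than or equal to O(log n), f(n) = o(g(n)) is false.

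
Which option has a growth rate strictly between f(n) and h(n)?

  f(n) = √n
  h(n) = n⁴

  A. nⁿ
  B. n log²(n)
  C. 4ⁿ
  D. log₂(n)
B

We need g(n) with √n = o(g(n)) and g(n) = o(n⁴), i.e. O(√n) ≺ g ≺ O(n⁴).
Check each option:
  A. nⁿ — O(nⁿ) does not grow strictly slower than h(n)
  B. n log²(n) — O(n log² n) is strictly between O(√n) and O(n⁴) ✓
  C. 4ⁿ — O(4ⁿ) does not grow strictly slower than h(n)
  D. log₂(n) — O(log n) does not grow strictly faster than f(n)

Only option B (n log²(n)) lies strictly between.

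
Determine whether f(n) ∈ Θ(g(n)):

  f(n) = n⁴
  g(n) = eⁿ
False

f(n) = n⁴ is O(n⁴), and g(n) = eⁿ is O(eⁿ).
Since they have different growth rates, f(n) = Θ(g(n)) is false.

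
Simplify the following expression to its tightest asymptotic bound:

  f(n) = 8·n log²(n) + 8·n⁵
Θ(n⁵)

Order the terms by growth rate: 8·n log²(n) ≺ 8·n⁵.
The fastest-growing term 8·n⁵ dominates as n → ∞; dropping its constant factor gives Θ(n⁵).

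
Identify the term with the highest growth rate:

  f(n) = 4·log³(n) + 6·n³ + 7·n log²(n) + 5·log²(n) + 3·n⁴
3·n⁴

Looking at each term:
  - 4·log³(n) is O(log³ n)
  - 6·n³ is O(n³)
  - 7·n log²(n) is O(n log² n)
  - 5·log²(n) is O(log² n)
  - 3·n⁴ is O(n⁴)

The term 3·n⁴ (O(n⁴)) grows fastest and dominates all others.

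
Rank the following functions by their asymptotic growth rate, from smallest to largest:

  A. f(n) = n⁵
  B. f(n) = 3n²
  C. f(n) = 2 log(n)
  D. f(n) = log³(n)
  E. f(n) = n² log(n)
C < D < B < E < A

Comparing growth rates:
C = 2 log(n) is O(log n)
D = log³(n) is O(log³ n)
B = 3n² is O(n²)
E = n² log(n) is O(n² log n)
A = n⁵ is O(n⁵)

Therefore, the order from slowest to fastest is: C < D < B < E < A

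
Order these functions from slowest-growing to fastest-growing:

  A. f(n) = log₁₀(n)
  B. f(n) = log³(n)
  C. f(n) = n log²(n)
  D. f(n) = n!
A < B < C < D

Comparing growth rates:
A = log₁₀(n) is O(log n)
B = log³(n) is O(log³ n)
C = n log²(n) is O(n log² n)
D = n! is O(n!)

Therefore, the order from slowest to fastest is: A < B < C < D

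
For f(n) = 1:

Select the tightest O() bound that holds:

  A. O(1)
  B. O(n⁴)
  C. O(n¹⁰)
A

f(n) = 1 is O(1).
All listed options are valid Big-O bounds (upper bounds),
but O(1) is the tightest (smallest valid bound).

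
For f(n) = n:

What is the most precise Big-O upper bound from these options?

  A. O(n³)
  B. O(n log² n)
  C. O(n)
C

f(n) = n is O(n).
All listed options are valid Big-O bounds (upper bounds),
but O(n) is the tightest (smallest valid bound).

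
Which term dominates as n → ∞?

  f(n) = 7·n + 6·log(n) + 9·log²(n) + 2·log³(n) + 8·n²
8·n²

Looking at each term:
  - 7·n is O(n)
  - 6·log(n) is O(log n)
  - 9·log²(n) is O(log² n)
  - 2·log³(n) is O(log³ n)
  - 8·n² is O(n²)

The term 8·n² (O(n²)) grows fastest and dominates all others.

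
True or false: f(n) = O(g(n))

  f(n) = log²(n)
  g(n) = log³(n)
True

f(n) = log²(n) is O(log² n), and g(n) = log³(n) is O(log³ n).
Since O(log² n) ⊆ O(log³ n) (f grows no faster than g), f(n) = O(g(n)) is true.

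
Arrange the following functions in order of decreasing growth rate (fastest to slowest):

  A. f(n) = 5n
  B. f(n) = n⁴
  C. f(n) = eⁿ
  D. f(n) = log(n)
C > B > A > D

Comparing growth rates:
C = eⁿ is O(eⁿ)
B = n⁴ is O(n⁴)
A = 5n is O(n)
D = log(n) is O(log n)

Therefore, the order from fastest to slowest is: C > B > A > D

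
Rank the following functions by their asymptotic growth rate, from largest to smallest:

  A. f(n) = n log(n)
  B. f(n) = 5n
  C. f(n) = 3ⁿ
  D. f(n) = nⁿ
D > C > A > B

Comparing growth rates:
D = nⁿ is O(nⁿ)
C = 3ⁿ is O(3ⁿ)
A = n log(n) is O(n log n)
B = 5n is O(n)

Therefore, the order from fastest to slowest is: D > C > A > B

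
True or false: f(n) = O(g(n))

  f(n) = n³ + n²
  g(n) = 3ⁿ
True

f(n) = n³ + n² is O(n³), and g(n) = 3ⁿ is O(3ⁿ).
Since O(n³) ⊆ O(3ⁿ) (f grows no faster than g), f(n) = O(g(n)) is true.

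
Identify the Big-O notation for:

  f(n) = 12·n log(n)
O(n log n)

The dominant term in 12·n log(n) is 12·n log(n), which is Θ(n log n).
Constants are absorbed, so the tightest bound is O(n log n).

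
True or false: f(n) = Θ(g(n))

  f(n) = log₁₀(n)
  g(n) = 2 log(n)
True

f(n) = log₁₀(n) and g(n) = 2 log(n) are both O(log n).
Since they have the same asymptotic growth rate, f(n) = Θ(g(n)) is true.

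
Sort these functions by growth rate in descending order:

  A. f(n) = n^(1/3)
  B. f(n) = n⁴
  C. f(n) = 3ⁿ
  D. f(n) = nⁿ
D > C > B > A

Comparing growth rates:
D = nⁿ is O(nⁿ)
C = 3ⁿ is O(3ⁿ)
B = n⁴ is O(n⁴)
A = n^(1/3) is O(n^(1/3))

Therefore, the order from fastest to slowest is: D > C > B > A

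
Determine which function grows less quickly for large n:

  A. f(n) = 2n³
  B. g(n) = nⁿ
A

f(n) = 2n³ is O(n³), while g(n) = nⁿ is O(nⁿ).
Since O(n³) grows slower than O(nⁿ), f(n) is dominated.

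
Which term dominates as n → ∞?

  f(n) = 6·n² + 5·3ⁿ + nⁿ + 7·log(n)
nⁿ

Looking at each term:
  - 6·n² is O(n²)
  - 5·3ⁿ is O(3ⁿ)
  - nⁿ is O(nⁿ)
  - 7·log(n) is O(log n)

The term nⁿ (O(nⁿ)) grows fastest and dominates all others.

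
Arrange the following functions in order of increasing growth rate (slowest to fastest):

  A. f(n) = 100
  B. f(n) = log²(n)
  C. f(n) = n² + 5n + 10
A < B < C

Comparing growth rates:
A = 100 is O(1)
B = log²(n) is O(log² n)
C = n² + 5n + 10 is O(n²)

Therefore, the order from slowest to fastest is: A < B < C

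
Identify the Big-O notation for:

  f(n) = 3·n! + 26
O(n!)

The dominant term in 3·n! + 26 is 3·n!, which is Θ(n!).
Lower-order terms (26) are asymptotically negligible.
Constants are absorbed, so the tightest bound is O(n!).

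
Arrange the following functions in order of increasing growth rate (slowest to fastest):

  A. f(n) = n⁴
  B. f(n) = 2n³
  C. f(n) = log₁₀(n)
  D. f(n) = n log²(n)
C < D < B < A

Comparing growth rates:
C = log₁₀(n) is O(log n)
D = n log²(n) is O(n log² n)
B = 2n³ is O(n³)
A = n⁴ is O(n⁴)

Therefore, the order from slowest to fastest is: C < D < B < A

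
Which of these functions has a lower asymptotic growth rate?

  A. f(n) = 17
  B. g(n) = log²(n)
A

f(n) = 17 is O(1), while g(n) = log²(n) is O(log² n).
Since O(1) grows slower than O(log² n), f(n) is dominated.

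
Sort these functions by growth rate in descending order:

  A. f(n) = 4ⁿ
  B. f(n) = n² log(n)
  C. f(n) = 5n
A > B > C

Comparing growth rates:
A = 4ⁿ is O(4ⁿ)
B = n² log(n) is O(n² log n)
C = 5n is O(n)

Therefore, the order from fastest to slowest is: A > B > C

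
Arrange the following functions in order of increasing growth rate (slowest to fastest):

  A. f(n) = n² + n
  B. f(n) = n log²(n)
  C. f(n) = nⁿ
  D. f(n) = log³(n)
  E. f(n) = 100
E < D < B < A < C

Comparing growth rates:
E = 100 is O(1)
D = log³(n) is O(log³ n)
B = n log²(n) is O(n log² n)
A = n² + n is O(n²)
C = nⁿ is O(nⁿ)

Therefore, the order from slowest to fastest is: E < D < B < A < C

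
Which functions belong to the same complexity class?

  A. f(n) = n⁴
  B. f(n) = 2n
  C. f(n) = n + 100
B and C

Examining each function:
  A. n⁴ is O(n⁴)
  B. 2n is O(n)
  C. n + 100 is O(n)

Functions B and C both have the same complexity class.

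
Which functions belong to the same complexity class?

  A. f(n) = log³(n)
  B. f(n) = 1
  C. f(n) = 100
B and C

Examining each function:
  A. log³(n) is O(log³ n)
  B. 1 is O(1)
  C. 100 is O(1)

Functions B and C both have the same complexity class.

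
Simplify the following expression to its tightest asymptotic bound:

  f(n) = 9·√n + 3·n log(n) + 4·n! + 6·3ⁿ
Θ(n!)

Order the terms by growth rate: 9·√n ≺ 3·n log(n) ≺ 6·3ⁿ ≺ 4·n!.
The fastest-growing term 4·n! dominates as n → ∞; dropping its constant factor gives Θ(n!).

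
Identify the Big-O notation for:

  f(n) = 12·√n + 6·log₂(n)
O(√n)

The dominant term in 12·√n + 6·log₂(n) is 12·√n, which is Θ(√n).
Lower-order terms (6·log₂(n)) are asymptotically negligible.
Constants are absorbed, so the tightest bound is O(√n).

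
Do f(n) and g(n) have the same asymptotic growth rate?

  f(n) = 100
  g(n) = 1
True

f(n) = 100 and g(n) = 1 are both O(1).
Since they have the same asymptotic growth rate, f(n) = Θ(g(n)) is true.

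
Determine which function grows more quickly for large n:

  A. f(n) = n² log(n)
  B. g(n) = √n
A

f(n) = n² log(n) is O(n² log n), while g(n) = √n is O(√n).
Since O(n² log n) grows faster than O(√n), f(n) dominates.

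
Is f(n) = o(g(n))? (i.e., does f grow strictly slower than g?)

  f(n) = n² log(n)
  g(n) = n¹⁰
True

f(n) = n² log(n) is O(n² log n), and g(n) = n¹⁰ is O(n¹⁰).
Since O(n² log n) grows strictly slower than O(n¹⁰), f(n) = o(g(n)) is true.
This means lim(n→∞) f(n)/g(n) = 0.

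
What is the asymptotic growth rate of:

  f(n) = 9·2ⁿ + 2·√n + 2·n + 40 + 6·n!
Θ(n!)

Order the terms by growth rate: 40 ≺ 2·√n ≺ 2·n ≺ 9·2ⁿ ≺ 6·n!.
The fastest-growing term 6·n! dominates as n → ∞; dropping its constant factor gives Θ(n!).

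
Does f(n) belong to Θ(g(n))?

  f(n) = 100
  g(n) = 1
True

f(n) = 100 and g(n) = 1 are both O(1).
Since they have the same asymptotic growth rate, f(n) = Θ(g(n)) is true.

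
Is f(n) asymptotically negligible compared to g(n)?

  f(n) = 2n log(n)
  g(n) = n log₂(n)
False

f(n) = 2n log(n) is O(n log n), and g(n) = n log₂(n) is O(n log n).
Since they have the same growth rate, f(n) = o(g(n)) is false.
(f = o(g) requires f to grow strictly slower, not equal.)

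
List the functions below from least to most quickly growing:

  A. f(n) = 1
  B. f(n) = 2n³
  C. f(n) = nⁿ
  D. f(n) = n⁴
A < B < D < C

Comparing growth rates:
A = 1 is O(1)
B = 2n³ is O(n³)
D = n⁴ is O(n⁴)
C = nⁿ is O(nⁿ)

Therefore, the order from slowest to fastest is: A < B < D < C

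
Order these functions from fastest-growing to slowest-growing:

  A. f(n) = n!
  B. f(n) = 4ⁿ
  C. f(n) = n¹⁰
A > B > C

Comparing growth rates:
A = n! is O(n!)
B = 4ⁿ is O(4ⁿ)
C = n¹⁰ is O(n¹⁰)

Therefore, the order from fastest to slowest is: A > B > C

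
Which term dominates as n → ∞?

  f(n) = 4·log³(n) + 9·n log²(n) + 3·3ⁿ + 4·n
3·3ⁿ

Looking at each term:
  - 4·log³(n) is O(log³ n)
  - 9·n log²(n) is O(n log² n)
  - 3·3ⁿ is O(3ⁿ)
  - 4·n is O(n)

The term 3·3ⁿ (O(3ⁿ)) grows fastest and dominates all others.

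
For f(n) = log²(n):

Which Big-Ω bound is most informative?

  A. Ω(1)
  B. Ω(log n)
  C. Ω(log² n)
C

f(n) = log²(n) is Ω(log² n).
All listed options are valid Big-Ω bounds (lower bounds),
but Ω(log² n) is the tightest (largest valid bound).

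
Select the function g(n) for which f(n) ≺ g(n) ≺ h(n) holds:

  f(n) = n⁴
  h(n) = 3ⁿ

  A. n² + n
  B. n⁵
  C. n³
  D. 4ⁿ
B

We need g(n) with n⁴ = o(g(n)) and g(n) = o(3ⁿ), i.e. O(n⁴) ≺ g ≺ O(3ⁿ).
Check each option:
  A. n² + n — O(n²) does not grow strictly faster than f(n)
  B. n⁵ — O(n⁵) is strictly between O(n⁴) and O(3ⁿ) ✓
  C. n³ — O(n³) does not grow strictly faster than f(n)
  D. 4ⁿ — O(4ⁿ) does not grow strictly slower than h(n)

Only option B (n⁵) lies strictly between.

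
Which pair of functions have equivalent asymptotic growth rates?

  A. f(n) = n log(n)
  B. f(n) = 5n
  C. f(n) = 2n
B and C

Examining each function:
  A. n log(n) is O(n log n)
  B. 5n is O(n)
  C. 2n is O(n)

Functions B and C both have the same complexity class.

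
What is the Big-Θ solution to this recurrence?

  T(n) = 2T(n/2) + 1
Θ(n)

Master Theorem: a = 2, b = 2, f(n) = 1.
Compute the critical exponent d = log₂(2) = 1.
Compare f(n) = Θ(1) against n^d:
  k = 0 < d = 1, so f(n) = O(n^(d-ε)) — Case 1.
  The recursion cost dominates: T(n) = Θ(n^d) = Θ(n).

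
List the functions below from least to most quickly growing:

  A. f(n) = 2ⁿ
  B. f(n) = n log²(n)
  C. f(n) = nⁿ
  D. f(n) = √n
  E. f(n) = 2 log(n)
E < D < B < A < C

Comparing growth rates:
E = 2 log(n) is O(log n)
D = √n is O(√n)
B = n log²(n) is O(n log² n)
A = 2ⁿ is O(2ⁿ)
C = nⁿ is O(nⁿ)

Therefore, the order from slowest to fastest is: E < D < B < A < C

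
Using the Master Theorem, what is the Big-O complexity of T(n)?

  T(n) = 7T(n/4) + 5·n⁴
Θ(n⁴)

Master Theorem: a = 7, b = 4, f(n) = 5·n⁴.
Compute the critical exponent d = log₄(7) = 1.404.
Compare f(n) = Θ(n⁴) against n^d:
  k = 4 > d = 1.404, so f(n) = Ω(n^(d+ε)) — Case 3.
  Regularity: a·(n/b)^4/n^4 = a/b^4 = 7/256 < 1 ✓.
  The top-level work dominates: T(n) = Θ(f(n)) = Θ(n⁴).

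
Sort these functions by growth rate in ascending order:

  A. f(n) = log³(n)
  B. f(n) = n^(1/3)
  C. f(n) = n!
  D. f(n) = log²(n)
D < A < B < C

Comparing growth rates:
D = log²(n) is O(log² n)
A = log³(n) is O(log³ n)
B = n^(1/3) is O(n^(1/3))
C = n! is O(n!)

Therefore, the order from slowest to fastest is: D < A < B < C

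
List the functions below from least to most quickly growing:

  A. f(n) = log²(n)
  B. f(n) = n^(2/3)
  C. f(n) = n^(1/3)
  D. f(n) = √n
A < C < D < B

Comparing growth rates:
A = log²(n) is O(log² n)
C = n^(1/3) is O(n^(1/3))
D = √n is O(√n)
B = n^(2/3) is O(n^(2/3))

Therefore, the order from slowest to fastest is: A < C < D < B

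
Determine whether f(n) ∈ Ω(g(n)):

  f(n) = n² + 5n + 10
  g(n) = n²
True

f(n) = n² + 5n + 10 and g(n) = n² are both O(n²).
Big-Ω permits equal growth rates (f ≥ c·g for some c > 0), so f(n) = Ω(g(n)) is true.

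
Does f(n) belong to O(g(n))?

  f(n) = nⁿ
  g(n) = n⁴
False

f(n) = nⁿ is O(nⁿ), and g(n) = n⁴ is O(n⁴).
Since O(nⁿ) grows faster than O(n⁴), f(n) = O(g(n)) is false.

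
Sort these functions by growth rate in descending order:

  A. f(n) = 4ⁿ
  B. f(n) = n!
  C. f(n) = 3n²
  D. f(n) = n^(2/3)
B > A > C > D

Comparing growth rates:
B = n! is O(n!)
A = 4ⁿ is O(4ⁿ)
C = 3n² is O(n²)
D = n^(2/3) is O(n^(2/3))

Therefore, the order from fastest to slowest is: B > A > C > D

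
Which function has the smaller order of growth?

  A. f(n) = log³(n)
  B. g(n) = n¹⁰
A

f(n) = log³(n) is O(log³ n), while g(n) = n¹⁰ is O(n¹⁰).
Since O(log³ n) grows slower than O(n¹⁰), f(n) is dominated.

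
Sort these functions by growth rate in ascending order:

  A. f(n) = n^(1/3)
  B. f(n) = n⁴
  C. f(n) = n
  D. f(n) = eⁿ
A < C < B < D

Comparing growth rates:
A = n^(1/3) is O(n^(1/3))
C = n is O(n)
B = n⁴ is O(n⁴)
D = eⁿ is O(eⁿ)

Therefore, the order from slowest to fastest is: A < C < B < D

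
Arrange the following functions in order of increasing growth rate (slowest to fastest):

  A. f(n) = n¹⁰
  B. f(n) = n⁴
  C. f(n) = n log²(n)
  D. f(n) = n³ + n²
C < D < B < A

Comparing growth rates:
C = n log²(n) is O(n log² n)
D = n³ + n² is O(n³)
B = n⁴ is O(n⁴)
A = n¹⁰ is O(n¹⁰)

Therefore, the order from slowest to fastest is: C < D < B < A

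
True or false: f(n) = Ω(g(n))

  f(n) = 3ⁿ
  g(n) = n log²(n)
True

f(n) = 3ⁿ is O(3ⁿ), and g(n) = n log²(n) is O(n log² n).
Since O(3ⁿ) grows at least as fast as O(n log² n), f(n) = Ω(g(n)) is true.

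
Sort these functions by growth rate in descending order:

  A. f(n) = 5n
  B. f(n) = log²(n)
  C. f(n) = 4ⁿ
C > A > B

Comparing growth rates:
C = 4ⁿ is O(4ⁿ)
A = 5n is O(n)
B = log²(n) is O(log² n)

Therefore, the order from fastest to slowest is: C > A > B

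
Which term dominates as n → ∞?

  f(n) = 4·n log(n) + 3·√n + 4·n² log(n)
4·n² log(n)

Looking at each term:
  - 4·n log(n) is O(n log n)
  - 3·√n is O(√n)
  - 4·n² log(n) is O(n² log n)

The term 4·n² log(n) (O(n² log n)) grows fastest and dominates all others.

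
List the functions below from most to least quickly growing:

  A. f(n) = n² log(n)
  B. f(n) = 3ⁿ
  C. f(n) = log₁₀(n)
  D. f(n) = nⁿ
D > B > A > C

Comparing growth rates:
D = nⁿ is O(nⁿ)
B = 3ⁿ is O(3ⁿ)
A = n² log(n) is O(n² log n)
C = log₁₀(n) is O(log n)

Therefore, the order from fastest to slowest is: D > B > A > C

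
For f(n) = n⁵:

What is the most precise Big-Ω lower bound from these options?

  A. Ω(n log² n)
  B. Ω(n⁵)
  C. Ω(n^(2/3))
B

f(n) = n⁵ is Ω(n⁵).
All listed options are valid Big-Ω bounds (lower bounds),
but Ω(n⁵) is the tightest (largest valid bound).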